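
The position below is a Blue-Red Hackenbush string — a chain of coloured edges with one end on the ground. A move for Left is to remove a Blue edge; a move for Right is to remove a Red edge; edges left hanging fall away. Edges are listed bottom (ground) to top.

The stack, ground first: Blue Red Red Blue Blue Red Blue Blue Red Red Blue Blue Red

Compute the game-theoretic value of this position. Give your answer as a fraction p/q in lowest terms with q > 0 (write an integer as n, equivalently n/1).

Prefix values for Blue Red Red Blue Blue Red Blue Blue Red Red Blue Blue Red via {L|R} + simplicity:
1 of 13 · B · max L 0 · min R +∞ => 1
2 of 13 · BR · max L 0 · min R 1 => 1/2
3 of 13 · BRR · max L 0 · min R 1/2 => 1/4
4 of 13 · BRRB · max L 1/4 · min R 1/2 => 3/8
5 of 13 · BRRBB · max L 3/8 · min R 1/2 => 7/16
6 of 13 · BRRBBR · max L 3/8 · min R 7/16 => 13/32
7 of 13 · BRRBBRB · max L 13/32 · min R 7/16 => 27/64
8 of 13 · BRRBBRBB · max L 27/64 · min R 7/16 => 55/128
9 of 13 · BRRBBRBBR · max L 27/64 · min R 55/128 => 109/256
10 of 13 · BRRBBRBBRR · max L 27/64 · min R 109/256 => 217/512
11 of 13 · BRRBBRBBRRB · max L 217/512 · min R 109/256 => 435/1024
12 of 13 · BRRBBRBBRRBB · max L 435/1024 · min R 109/256 => 871/2048
13 of 13 · BRRBBRBBRRBBR · max L 435/1024 · min R 871/2048 => 1741/4096

1741/4096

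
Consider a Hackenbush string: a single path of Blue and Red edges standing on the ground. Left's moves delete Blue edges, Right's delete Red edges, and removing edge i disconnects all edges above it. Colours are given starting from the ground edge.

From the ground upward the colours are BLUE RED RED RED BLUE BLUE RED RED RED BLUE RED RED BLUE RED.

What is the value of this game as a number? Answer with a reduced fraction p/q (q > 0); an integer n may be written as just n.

1573/8192

edge 1 of 14 (BLUE): { 0 | — } gives 1
edge 2 of 14 (RED): { 0 | 1 } gives 1/2
edge 3 of 14 (RED): { 0 | 1/2 1 } gives 1/4
edge 4 of 14 (RED): { 0 | 1/4 1/2 1 } gives 1/8
edge 5 of 14 (BLUE): { 0 1/8 | 1/4 1/2 1 } gives 3/16
edge 6 of 14 (BLUE): { 0 1/8 3/16 | 1/4 1/2 1 } gives 7/32
edge 7 of 14 (RED): { 0 1/8 3/16 | 7/32 1/4 1/2 1 } gives 13/64
edge 8 of 14 (RED): { 0 1/8 3/16 | 13/64 7/32 1/4 1/2 1 } gives 25/128
edge 9 of 14 (RED): { 0 1/8 3/16 | 25/128 13/64 7/32 1/4 1/2 1 } gives 49/256
edge 10 of 14 (BLUE): { 0 1/8 3/16 49/256 | 25/128 13/64 7/32 1/4 1/2 1 } gives 99/512
edge 11 of 14 (RED): { 0 1/8 3/16 49/256 | 99/512 25/128 13/64 7/32 1/4 1/2 1 } gives 197/1024
edge 12 of 14 (RED): { 0 1/8 3/16 49/256 | 197/1024 99/512 25/128 13/64 7/32 1/4 1/2 1 } gives 393/2048
edge 13 of 14 (BLUE): { 0 1/8 3/16 49/256 393/2048 | 197/1024 99/512 25/128 13/64 7/32 1/4 1/2 1 } gives 787/4096
edge 14 of 14 (RED): { 0 1/8 3/16 49/256 393/2048 | 787/4096 197/1024 99/512 25/128 13/64 7/32 1/4 1/2 1 } gives 1573/8192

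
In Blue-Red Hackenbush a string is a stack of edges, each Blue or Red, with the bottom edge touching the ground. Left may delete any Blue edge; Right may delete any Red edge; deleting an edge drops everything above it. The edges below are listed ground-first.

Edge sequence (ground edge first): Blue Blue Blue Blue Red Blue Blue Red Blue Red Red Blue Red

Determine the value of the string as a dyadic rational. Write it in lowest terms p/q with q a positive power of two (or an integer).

step 1: add Blue to get B; options L={ 0 } R={ — } gives 1
step 2: add Blue to get BB; options L={ 0; 1 } R={ — } gives 2
step 3: add Blue to get BBB; options L={ 0; 1; 2 } R={ — } gives 3
step 4: add Blue to get BBBB; options L={ 0; 1; 2; 3 } R={ — } gives 4
step 5: add Red to get BBBBR; options L={ 0; 1; 2; 3 } R={ 4 } gives 7/2
step 6: add Blue to get BBBBRB; options L={ 0; 1; 2; 3; 7/2 } R={ 4 } gives 15/4
step 7: add Blue to get BBBBRBB; options L={ 0; 1; 2; 3; 7/2; 15/4 } R={ 4 } gives 31/8
step 8: add Red to get BBBBRBBR; options L={ 0; 1; 2; 3; 7/2; 15/4 } R={ 31/8; 4 } gives 61/16
step 9: add Blue to get BBBBRBBRB; options L={ 0; 1; 2; 3; 7/2; 15/4; 61/16 } R={ 31/8; 4 } gives 123/32
step 10: add Red to get BBBBRBBRBR; options L={ 0; 1; 2; 3; 7/2; 15/4; 61/16 } R={ 123/32; 31/8; 4 } gives 245/64
step 11: add Red to get BBBBRBBRBRR; options L={ 0; 1; 2; 3; 7/2; 15/4; 61/16 } R={ 245/64; 123/32; 31/8; 4 } gives 489/128
step 12: add Blue to get BBBBRBBRBRRB; options L={ 0; 1; 2; 3; 7/2; 15/4; 61/16; 489/128 } R={ 245/64; 123/32; 31/8; 4 } gives 979/256
step 13: add Red to get BBBBRBBRBRRBR; options L={ 0; 1; 2; 3; 7/2; 15/4; 61/16; 489/128 } R={ 979/256; 245/64; 123/32; 31/8; 4 } gives 1957/512

1957/512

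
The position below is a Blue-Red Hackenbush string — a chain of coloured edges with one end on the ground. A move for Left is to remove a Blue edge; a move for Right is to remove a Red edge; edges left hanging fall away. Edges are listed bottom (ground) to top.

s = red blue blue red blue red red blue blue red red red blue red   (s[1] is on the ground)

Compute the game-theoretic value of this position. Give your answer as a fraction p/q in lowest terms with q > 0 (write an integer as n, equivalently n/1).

edge 1 of 14 (red): {  | 0 } = -1
edge 2 of 14 (blue): { -1 | 0 } = -1/2
edge 3 of 14 (blue): { -1 -1/2 | 0 } = -1/4
edge 4 of 14 (red): { -1 -1/2 | -1/4 0 } = -3/8
edge 5 of 14 (blue): { -1 -1/2 -3/8 | -1/4 0 } = -5/16
edge 6 of 14 (red): { -1 -1/2 -3/8 | -5/16 -1/4 0 } = -11/32
edge 7 of 14 (red): { -1 -1/2 -3/8 | -11/32 -5/16 -1/4 0 } = -23/64
edge 8 of 14 (blue): { -1 -1/2 -3/8 -23/64 | -11/32 -5/16 -1/4 0 } = -45/128
edge 9 of 14 (blue): { -1 -1/2 -3/8 -23/64 -45/128 | -11/32 -5/16 -1/4 0 } = -89/256
edge 10 of 14 (red): { -1 -1/2 -3/8 -23/64 -45/128 | -89/256 -11/32 -5/16 -1/4 0 } = -179/512
edge 11 of 14 (red): { -1 -1/2 -3/8 -23/64 -45/128 | -179/512 -89/256 -11/32 -5/16 -1/4 0 } = -359/1024
edge 12 of 14 (red): { -1 -1/2 -3/8 -23/64 -45/128 | -359/1024 -179/512 -89/256 -11/32 -5/16 -1/4 0 } = -719/2048
edge 13 of 14 (blue): { -1 -1/2 -3/8 -23/64 -45/128 -719/2048 | -359/1024 -179/512 -89/256 -11/32 -5/16 -1/4 0 } = -1437/4096
edge 14 of 14 (red): { -1 -1/2 -3/8 -23/64 -45/128 -719/2048 | -1437/4096 -359/1024 -179/512 -89/256 -11/32 -5/16 -1/4 0 } = -2875/8192

-2875/8192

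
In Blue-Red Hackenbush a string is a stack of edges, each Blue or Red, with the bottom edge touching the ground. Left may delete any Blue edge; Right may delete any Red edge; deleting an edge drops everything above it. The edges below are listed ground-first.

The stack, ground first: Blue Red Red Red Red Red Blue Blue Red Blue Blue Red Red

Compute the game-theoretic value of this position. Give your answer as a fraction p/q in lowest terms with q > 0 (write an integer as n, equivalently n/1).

Recurse on prefixes of the 13-edge string Blue Red Red Red Red Red Blue Blue Red Blue Blue Red Red:
val(B) = { 0 |  } ⇒ 1
val(BR) = { 0 | 1 } ⇒ 1/2
val(BRR) = { 0 | 1/2, 1 } ⇒ 1/4
val(BRRR) = { 0 | 1/4, 1/2, 1 } ⇒ 1/8
val(BRRRR) = { 0 | 1/8, 1/4, 1/2, 1 } ⇒ 1/16
val(BRRRRR) = { 0 | 1/16, 1/8, 1/4, 1/2, 1 } ⇒ 1/32
val(BRRRRRB) = { 0, 1/32 | 1/16, 1/8, 1/4, 1/2, 1 } ⇒ 3/64
val(BRRRRRBB) = { 0, 1/32, 3/64 | 1/16, 1/8, 1/4, 1/2, 1 } ⇒ 7/128
val(BRRRRRBBR) = { 0, 1/32, 3/64 | 7/128, 1/16, 1/8, 1/4, 1/2, 1 } ⇒ 13/256
val(BRRRRRBBRB) = { 0, 1/32, 3/64, 13/256 | 7/128, 1/16, 1/8, 1/4, 1/2, 1 } ⇒ 27/512
val(BRRRRRBBRBB) = { 0, 1/32, 3/64, 13/256, 27/512 | 7/128, 1/16, 1/8, 1/4, 1/2, 1 } ⇒ 55/1024
val(BRRRRRBBRBBR) = { 0, 1/32, 3/64, 13/256, 27/512 | 55/1024, 7/128, 1/16, 1/8, 1/4, 1/2, 1 } ⇒ 109/2048
val(BRRRRRBBRBBRR) = { 0, 1/32, 3/64, 13/256, 27/512 | 109/2048, 55/1024, 7/128, 1/16, 1/8, 1/4, 1/2, 1 } ⇒ 217/4096

217/4096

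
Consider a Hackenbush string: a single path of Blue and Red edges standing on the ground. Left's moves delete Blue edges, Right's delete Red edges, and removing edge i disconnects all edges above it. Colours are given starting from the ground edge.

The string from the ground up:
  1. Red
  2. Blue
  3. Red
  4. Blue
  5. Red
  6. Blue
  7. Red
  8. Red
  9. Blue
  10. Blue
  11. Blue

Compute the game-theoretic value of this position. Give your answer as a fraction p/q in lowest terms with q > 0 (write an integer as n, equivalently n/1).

-689/1024

1 of 11 · R · max L −∞ · min R 0 => -1
2 of 11 · RB · max L -1 · min R 0 => -1/2
3 of 11 · RBR · max L -1 · min R -1/2 => -3/4
4 of 11 · RBRB · max L -3/4 · min R -1/2 => -5/8
5 of 11 · RBRBR · max L -3/4 · min R -5/8 => -11/16
6 of 11 · RBRBRB · max L -11/16 · min R -5/8 => -21/32
7 of 11 · RBRBRBR · max L -11/16 · min R -21/32 => -43/64
8 of 11 · RBRBRBRR · max L -11/16 · min R -43/64 => -87/128
9 of 11 · RBRBRBRRB · max L -87/128 · min R -43/64 => -173/256
10 of 11 · RBRBRBRRBB · max L -173/256 · min R -43/64 => -345/512
11 of 11 · RBRBRBRRBBB · max L -345/512 · min R -43/64 => -689/1024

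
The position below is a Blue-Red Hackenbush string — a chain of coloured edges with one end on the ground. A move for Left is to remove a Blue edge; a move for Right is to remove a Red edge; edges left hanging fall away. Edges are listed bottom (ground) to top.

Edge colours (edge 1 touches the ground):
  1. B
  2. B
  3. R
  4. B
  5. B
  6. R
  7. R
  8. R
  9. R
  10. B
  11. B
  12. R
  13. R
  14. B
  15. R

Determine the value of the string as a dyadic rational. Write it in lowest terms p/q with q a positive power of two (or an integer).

g(B) = { 0 | none } gives 1
g(BB) = { 0, 1 | none } gives 2
g(BBR) = { 0, 1 | 2 } gives 3/2
g(BBRB) = { 0, 1, 3/2 | 2 } gives 7/4
g(BBRBB) = { 0, 1, 3/2, 7/4 | 2 } gives 15/8
g(BBRBBR) = { 0, 1, 3/2, 7/4 | 15/8, 2 } gives 29/16
g(BBRBBRR) = { 0, 1, 3/2, 7/4 | 29/16, 15/8, 2 } gives 57/32
g(BBRBBRRR) = { 0, 1, 3/2, 7/4 | 57/32, 29/16, 15/8, 2 } gives 113/64
g(BBRBBRRRR) = { 0, 1, 3/2, 7/4 | 113/64, 57/32, 29/16, 15/8, 2 } gives 225/128
g(BBRBBRRRRB) = { 0, 1, 3/2, 7/4, 225/128 | 113/64, 57/32, 29/16, 15/8, 2 } gives 451/256
g(BBRBBRRRRBB) = { 0, 1, 3/2, 7/4, 225/128, 451/256 | 113/64, 57/32, 29/16, 15/8, 2 } gives 903/512
g(BBRBBRRRRBBR) = { 0, 1, 3/2, 7/4, 225/128, 451/256 | 903/512, 113/64, 57/32, 29/16, 15/8, 2 } gives 1805/1024
g(BBRBBRRRRBBRR) = { 0, 1, 3/2, 7/4, 225/128, 451/256 | 1805/1024, 903/512, 113/64, 57/32, 29/16, 15/8, 2 } gives 3609/2048
g(BBRBBRRRRBBRRB) = { 0, 1, 3/2, 7/4, 225/128, 451/256, 3609/2048 | 1805/1024, 903/512, 113/64, 57/32, 29/16, 15/8, 2 } gives 7219/4096
g(BBRBBRRRRBBRRBR) = { 0, 1, 3/2, 7/4, 225/128, 451/256, 3609/2048 | 7219/4096, 1805/1024, 903/512, 113/64, 57/32, 29/16, 15/8, 2 } gives 14437/8192

14437/8192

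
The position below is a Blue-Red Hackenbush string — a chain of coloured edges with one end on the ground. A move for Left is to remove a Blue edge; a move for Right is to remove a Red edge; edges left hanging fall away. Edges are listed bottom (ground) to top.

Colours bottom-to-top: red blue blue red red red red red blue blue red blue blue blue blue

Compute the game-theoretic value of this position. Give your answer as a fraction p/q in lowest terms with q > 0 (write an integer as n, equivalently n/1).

r: Left {  }, Right { 0 } ⇒ simplest -1
rb: Left { -1 }, Right { 0 } ⇒ simplest -1/2
rbb: Left { -1; -1/2 }, Right { 0 } ⇒ simplest -1/4
rbbr: Left { -1; -1/2 }, Right { -1/4; 0 } ⇒ simplest -3/8
rbbrr: Left { -1; -1/2 }, Right { -3/8; -1/4; 0 } ⇒ simplest -7/16
rbbrrr: Left { -1; -1/2 }, Right { -7/16; -3/8; -1/4; 0 } ⇒ simplest -15/32
rbbrrrr: Left { -1; -1/2 }, Right { -15/32; -7/16; -3/8; -1/4; 0 } ⇒ simplest -31/64
rbbrrrrr: Left { -1; -1/2 }, Right { -31/64; -15/32; -7/16; -3/8; -1/4; 0 } ⇒ simplest -63/128
rbbrrrrrb: Left { -1; -1/2; -63/128 }, Right { -31/64; -15/32; -7/16; -3/8; -1/4; 0 } ⇒ simplest -125/256
rbbrrrrrbb: Left { -1; -1/2; -63/128; -125/256 }, Right { -31/64; -15/32; -7/16; -3/8; -1/4; 0 } ⇒ simplest -249/512
rbbrrrrrbbr: Left { -1; -1/2; -63/128; -125/256 }, Right { -249/512; -31/64; -15/32; -7/16; -3/8; -1/4; 0 } ⇒ simplest -499/1024
rbbrrrrrbbrb: Left { -1; -1/2; -63/128; -125/256; -499/1024 }, Right { -249/512; -31/64; -15/32; -7/16; -3/8; -1/4; 0 } ⇒ simplest -997/2048
rbbrrrrrbbrbb: Left { -1; -1/2; -63/128; -125/256; -499/1024; -997/2048 }, Right { -249/512; -31/64; -15/32; -7/16; -3/8; -1/4; 0 } ⇒ simplest -1993/4096
rbbrrrrrbbrbbb: Left { -1; -1/2; -63/128; -125/256; -499/1024; -997/2048; -1993/4096 }, Right { -249/512; -31/64; -15/32; -7/16; -3/8; -1/4; 0 } ⇒ simplest -3985/8192
rbbrrrrrbbrbbbb: Left { -1; -1/2; -63/128; -125/256; -499/1024; -997/2048; -1993/4096; -3985/8192 }, Right { -249/512; -31/64; -15/32; -7/16; -3/8; -1/4; 0 } ⇒ simplest -7969/16384

-7969/16384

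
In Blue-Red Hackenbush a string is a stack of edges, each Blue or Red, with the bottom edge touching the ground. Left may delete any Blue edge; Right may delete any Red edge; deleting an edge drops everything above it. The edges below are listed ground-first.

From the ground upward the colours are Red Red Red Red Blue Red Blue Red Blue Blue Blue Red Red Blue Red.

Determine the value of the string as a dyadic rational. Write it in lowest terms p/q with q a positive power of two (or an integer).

Recurse on prefixes of the 15-edge string Red Red Red Red Blue Red Blue Red Blue Blue Blue Red Red Blue Red:
step 1: add Red to get R; options L={ (no moves) } R={ 0 } → -1
step 2: add Red to get RR; options L={ (no moves) } R={ -1,0 } → -2
step 3: add Red to get RRR; options L={ (no moves) } R={ -2,-1,0 } → -3
step 4: add Red to get RRRR; options L={ (no moves) } R={ -3,-2,-1,0 } → -4
step 5: add Blue to get RRRRB; options L={ -4 } R={ -3,-2,-1,0 } → -7/2
step 6: add Red to get RRRRBR; options L={ -4 } R={ -7/2,-3,-2,-1,0 } → -15/4
step 7: add Blue to get RRRRBRB; options L={ -4,-15/4 } R={ -7/2,-3,-2,-1,0 } → -29/8
step 8: add Red to get RRRRBRBR; options L={ -4,-15/4 } R={ -29/8,-7/2,-3,-2,-1,0 } → -59/16
step 9: add Blue to get RRRRBRBRB; options L={ -4,-15/4,-59/16 } R={ -29/8,-7/2,-3,-2,-1,0 } → -117/32
step 10: add Blue to get RRRRBRBRBB; options L={ -4,-15/4,-59/16,-117/32 } R={ -29/8,-7/2,-3,-2,-1,0 } → -233/64
step 11: add Blue to get RRRRBRBRBBB; options L={ -4,-15/4,-59/16,-117/32,-233/64 } R={ -29/8,-7/2,-3,-2,-1,0 } → -465/128
step 12: add Red to get RRRRBRBRBBBR; options L={ -4,-15/4,-59/16,-117/32,-233/64 } R={ -465/128,-29/8,-7/2,-3,-2,-1,0 } → -931/256
step 13: add Red to get RRRRBRBRBBBRR; options L={ -4,-15/4,-59/16,-117/32,-233/64 } R={ -931/256,-465/128,-29/8,-7/2,-3,-2,-1,0 } → -1863/512
step 14: add Blue to get RRRRBRBRBBBRRB; options L={ -4,-15/4,-59/16,-117/32,-233/64,-1863/512 } R={ -931/256,-465/128,-29/8,-7/2,-3,-2,-1,0 } → -3725/1024
step 15: add Red to get RRRRBRBRBBBRRBR; options L={ -4,-15/4,-59/16,-117/32,-233/64,-1863/512 } R={ -3725/1024,-931/256,-465/128,-29/8,-7/2,-3,-2,-1,0 } → -7451/2048

-7451/2048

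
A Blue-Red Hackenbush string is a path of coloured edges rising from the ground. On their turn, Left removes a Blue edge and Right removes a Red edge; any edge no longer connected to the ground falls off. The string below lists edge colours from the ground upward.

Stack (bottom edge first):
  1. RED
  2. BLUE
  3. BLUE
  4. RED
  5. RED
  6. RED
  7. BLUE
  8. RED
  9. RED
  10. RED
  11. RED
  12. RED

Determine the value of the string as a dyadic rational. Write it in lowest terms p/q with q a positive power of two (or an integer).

-959/2048

step 1: add RED to get R; options L={ — } R={ 0 } => -1
step 2: add BLUE to get RB; options L={ -1 } R={ 0 } => -1/2
step 3: add BLUE to get RBB; options L={ -1; -1/2 } R={ 0 } => -1/4
step 4: add RED to get RBBR; options L={ -1; -1/2 } R={ -1/4; 0 } => -3/8
step 5: add RED to get RBBRR; options L={ -1; -1/2 } R={ -3/8; -1/4; 0 } => -7/16
step 6: add RED to get RBBRRR; options L={ -1; -1/2 } R={ -7/16; -3/8; -1/4; 0 } => -15/32
step 7: add BLUE to get RBBRRRB; options L={ -1; -1/2; -15/32 } R={ -7/16; -3/8; -1/4; 0 } => -29/64
step 8: add RED to get RBBRRRBR; options L={ -1; -1/2; -15/32 } R={ -29/64; -7/16; -3/8; -1/4; 0 } => -59/128
step 9: add RED to get RBBRRRBRR; options L={ -1; -1/2; -15/32 } R={ -59/128; -29/64; -7/16; -3/8; -1/4; 0 } => -119/256
step 10: add RED to get RBBRRRBRRR; options L={ -1; -1/2; -15/32 } R={ -119/256; -59/128; -29/64; -7/16; -3/8; -1/4; 0 } => -239/512
step 11: add RED to get RBBRRRBRRRR; options L={ -1; -1/2; -15/32 } R={ -239/512; -119/256; -59/128; -29/64; -7/16; -3/8; -1/4; 0 } => -479/1024
step 12: add RED to get RBBRRRBRRRRR; options L={ -1; -1/2; -15/32 } R={ -479/1024; -239/512; -119/256; -59/128; -29/64; -7/16; -3/8; -1/4; 0 } => -959/2048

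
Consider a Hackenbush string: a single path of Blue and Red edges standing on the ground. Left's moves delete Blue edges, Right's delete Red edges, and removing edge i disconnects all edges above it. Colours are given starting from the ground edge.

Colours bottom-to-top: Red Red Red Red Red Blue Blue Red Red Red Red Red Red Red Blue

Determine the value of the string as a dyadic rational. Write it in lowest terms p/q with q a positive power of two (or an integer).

Prefix values for Red Red Red Red Red Blue Blue Red Red Red Red Red Red Red Blue via {L|R} + simplicity:
R: Left { — }, Right { 0 } → simplest -1
RR: Left { — }, Right { -1 0 } → simplest -2
RRR: Left { — }, Right { -2 -1 0 } → simplest -3
RRRR: Left { — }, Right { -3 -2 -1 0 } → simplest -4
RRRRR: Left { — }, Right { -4 -3 -2 -1 0 } → simplest -5
RRRRRB: Left { -5 }, Right { -4 -3 -2 -1 0 } → simplest -9/2
RRRRRBB: Left { -5 -9/2 }, Right { -4 -3 -2 -1 0 } → simplest -17/4
RRRRRBBR: Left { -5 -9/2 }, Right { -17/4 -4 -3 -2 -1 0 } → simplest -35/8
RRRRRBBRR: Left { -5 -9/2 }, Right { -35/8 -17/4 -4 -3 -2 -1 0 } → simplest -71/16
RRRRRBBRRR: Left { -5 -9/2 }, Right { -71/16 -35/8 -17/4 -4 -3 -2 -1 0 } → simplest -143/32
RRRRRBBRRRR: Left { -5 -9/2 }, Right { -143/32 -71/16 -35/8 -17/4 -4 -3 -2 -1 0 } → simplest -287/64
RRRRRBBRRRRR: Left { -5 -9/2 }, Right { -287/64 -143/32 -71/16 -35/8 -17/4 -4 -3 -2 -1 0 } → simplest -575/128
RRRRRBBRRRRRR: Left { -5 -9/2 }, Right { -575/128 -287/64 -143/32 -71/16 -35/8 -17/4 -4 -3 -2 -1 0 } → simplest -1151/256
RRRRRBBRRRRRRR: Left { -5 -9/2 }, Right { -1151/256 -575/128 -287/64 -143/32 -71/16 -35/8 -17/4 -4 -3 -2 -1 0 } → simplest -2303/512
RRRRRBBRRRRRRRB: Left { -5 -9/2 -2303/512 }, Right { -1151/256 -575/128 -287/64 -143/32 -71/16 -35/8 -17/4 -4 -3 -2 -1 0 } → simplest -4605/1024

-4605/1024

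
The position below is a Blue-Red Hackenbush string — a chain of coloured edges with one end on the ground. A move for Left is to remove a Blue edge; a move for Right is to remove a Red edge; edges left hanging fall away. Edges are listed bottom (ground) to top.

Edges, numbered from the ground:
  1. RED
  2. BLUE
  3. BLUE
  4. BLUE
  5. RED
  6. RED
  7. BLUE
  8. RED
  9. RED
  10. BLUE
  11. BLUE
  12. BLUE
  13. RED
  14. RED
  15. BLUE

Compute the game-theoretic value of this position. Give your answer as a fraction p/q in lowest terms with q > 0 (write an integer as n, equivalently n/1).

-3469/16384

Build v(s[:k]) for k = 1..15, string s = RED BLUE BLUE BLUE RED RED BLUE RED RED BLUE BLUE BLUE RED RED BLUE.
step 1: add RED to get R; options L={  } R={ 0 } gives -1
step 2: add BLUE to get RB; options L={ -1 } R={ 0 } gives -1/2
step 3: add BLUE to get RBB; options L={ -1,-1/2 } R={ 0 } gives -1/4
step 4: add BLUE to get RBBB; options L={ -1,-1/2,-1/4 } R={ 0 } gives -1/8
step 5: add RED to get RBBBR; options L={ -1,-1/2,-1/4 } R={ -1/8,0 } gives -3/16
step 6: add RED to get RBBBRR; options L={ -1,-1/2,-1/4 } R={ -3/16,-1/8,0 } gives -7/32
step 7: add BLUE to get RBBBRRB; options L={ -1,-1/2,-1/4,-7/32 } R={ -3/16,-1/8,0 } gives -13/64
step 8: add RED to get RBBBRRBR; options L={ -1,-1/2,-1/4,-7/32 } R={ -13/64,-3/16,-1/8,0 } gives -27/128
step 9: add RED to get RBBBRRBRR; options L={ -1,-1/2,-1/4,-7/32 } R={ -27/128,-13/64,-3/16,-1/8,0 } gives -55/256
step 10: add BLUE to get RBBBRRBRRB; options L={ -1,-1/2,-1/4,-7/32,-55/256 } R={ -27/128,-13/64,-3/16,-1/8,0 } gives -109/512
step 11: add BLUE to get RBBBRRBRRBB; options L={ -1,-1/2,-1/4,-7/32,-55/256,-109/512 } R={ -27/128,-13/64,-3/16,-1/8,0 } gives -217/1024
step 12: add BLUE to get RBBBRRBRRBBB; options L={ -1,-1/2,-1/4,-7/32,-55/256,-109/512,-217/1024 } R={ -27/128,-13/64,-3/16,-1/8,0 } gives -433/2048
step 13: add RED to get RBBBRRBRRBBBR; options L={ -1,-1/2,-1/4,-7/32,-55/256,-109/512,-217/1024 } R={ -433/2048,-27/128,-13/64,-3/16,-1/8,0 } gives -867/4096
step 14: add RED to get RBBBRRBRRBBBRR; options L={ -1,-1/2,-1/4,-7/32,-55/256,-109/512,-217/1024 } R={ -867/4096,-433/2048,-27/128,-13/64,-3/16,-1/8,0 } gives -1735/8192
step 15: add BLUE to get RBBBRRBRRBBBRRB; options L={ -1,-1/2,-1/4,-7/32,-55/256,-109/512,-217/1024,-1735/8192 } R={ -867/4096,-433/2048,-27/128,-13/64,-3/16,-1/8,0 } gives -3469/16384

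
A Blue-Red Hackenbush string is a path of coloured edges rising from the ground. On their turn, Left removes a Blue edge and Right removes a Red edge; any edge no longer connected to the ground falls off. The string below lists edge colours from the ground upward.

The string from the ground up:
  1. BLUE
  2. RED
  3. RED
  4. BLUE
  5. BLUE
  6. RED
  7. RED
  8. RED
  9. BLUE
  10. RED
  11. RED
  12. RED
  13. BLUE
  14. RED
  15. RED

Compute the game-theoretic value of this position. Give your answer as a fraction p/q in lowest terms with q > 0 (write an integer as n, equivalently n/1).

Prefix values for BLUE RED RED BLUE BLUE RED RED RED BLUE RED RED RED BLUE RED RED via {L|R} + simplicity:
step 1: add BLUE to get B; options L={ 0 } R={ none } — 1
step 2: add RED to get BR; options L={ 0 } R={ 1 } — 1/2
step 3: add RED to get BRR; options L={ 0 } R={ 1/2 1 } — 1/4
step 4: add BLUE to get BRRB; options L={ 0 1/4 } R={ 1/2 1 } — 3/8
step 5: add BLUE to get BRRBB; options L={ 0 1/4 3/8 } R={ 1/2 1 } — 7/16
step 6: add RED to get BRRBBR; options L={ 0 1/4 3/8 } R={ 7/16 1/2 1 } — 13/32
step 7: add RED to get BRRBBRR; options L={ 0 1/4 3/8 } R={ 13/32 7/16 1/2 1 } — 25/64
step 8: add RED to get BRRBBRRR; options L={ 0 1/4 3/8 } R={ 25/64 13/32 7/16 1/2 1 } — 49/128
step 9: add BLUE to get BRRBBRRRB; options L={ 0 1/4 3/8 49/128 } R={ 25/64 13/32 7/16 1/2 1 } — 99/256
step 10: add RED to get BRRBBRRRBR; options L={ 0 1/4 3/8 49/128 } R={ 99/256 25/64 13/32 7/16 1/2 1 } — 197/512
step 11: add RED to get BRRBBRRRBRR; options L={ 0 1/4 3/8 49/128 } R={ 197/512 99/256 25/64 13/32 7/16 1/2 1 } — 393/1024
step 12: add RED to get BRRBBRRRBRRR; options L={ 0 1/4 3/8 49/128 } R={ 393/1024 197/512 99/256 25/64 13/32 7/16 1/2 1 } — 785/2048
step 13: add BLUE to get BRRBBRRRBRRRB; options L={ 0 1/4 3/8 49/128 785/2048 } R={ 393/1024 197/512 99/256 25/64 13/32 7/16 1/2 1 } — 1571/4096
step 14: add RED to get BRRBBRRRBRRRBR; options L={ 0 1/4 3/8 49/128 785/2048 } R={ 1571/4096 393/1024 197/512 99/256 25/64 13/32 7/16 1/2 1 } — 3141/8192
step 15: add RED to get BRRBBRRRBRRRBRR; options L={ 0 1/4 3/8 49/128 785/2048 } R={ 3141/8192 1571/4096 393/1024 197/512 99/256 25/64 13/32 7/16 1/2 1 } — 6281/16384

6281/16384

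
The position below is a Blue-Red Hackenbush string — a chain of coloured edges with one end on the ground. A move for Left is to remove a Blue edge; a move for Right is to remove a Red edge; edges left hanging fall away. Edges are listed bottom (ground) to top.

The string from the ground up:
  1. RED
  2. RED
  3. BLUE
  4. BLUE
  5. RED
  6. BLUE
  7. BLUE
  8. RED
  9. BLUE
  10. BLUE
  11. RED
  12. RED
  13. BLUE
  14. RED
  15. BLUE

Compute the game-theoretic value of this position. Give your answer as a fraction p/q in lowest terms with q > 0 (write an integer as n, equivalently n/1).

g(R) = { none | 0 } gives -1
g(RR) = { none | -1 0 } gives -2
g(RRB) = { -2 | -1 0 } gives -3/2
g(RRBB) = { -2 -3/2 | -1 0 } gives -5/4
g(RRBBR) = { -2 -3/2 | -5/4 -1 0 } gives -11/8
g(RRBBRB) = { -2 -3/2 -11/8 | -5/4 -1 0 } gives -21/16
g(RRBBRBB) = { -2 -3/2 -11/8 -21/16 | -5/4 -1 0 } gives -41/32
g(RRBBRBBR) = { -2 -3/2 -11/8 -21/16 | -41/32 -5/4 -1 0 } gives -83/64
g(RRBBRBBRB) = { -2 -3/2 -11/8 -21/16 -83/64 | -41/32 -5/4 -1 0 } gives -165/128
g(RRBBRBBRBB) = { -2 -3/2 -11/8 -21/16 -83/64 -165/128 | -41/32 -5/4 -1 0 } gives -329/256
g(RRBBRBBRBBR) = { -2 -3/2 -11/8 -21/16 -83/64 -165/128 | -329/256 -41/32 -5/4 -1 0 } gives -659/512
g(RRBBRBBRBBRR) = { -2 -3/2 -11/8 -21/16 -83/64 -165/128 | -659/512 -329/256 -41/32 -5/4 -1 0 } gives -1319/1024
g(RRBBRBBRBBRRB) = { -2 -3/2 -11/8 -21/16 -83/64 -165/128 -1319/1024 | -659/512 -329/256 -41/32 -5/4 -1 0 } gives -2637/2048
g(RRBBRBBRBBRRBR) = { -2 -3/2 -11/8 -21/16 -83/64 -165/128 -1319/1024 | -2637/2048 -659/512 -329/256 -41/32 -5/4 -1 0 } gives -5275/4096
g(RRBBRBBRBBRRBRB) = { -2 -3/2 -11/8 -21/16 -83/64 -165/128 -1319/1024 -5275/4096 | -2637/2048 -659/512 -329/256 -41/32 -5/4 -1 0 } gives -10549/8192

-10549/8192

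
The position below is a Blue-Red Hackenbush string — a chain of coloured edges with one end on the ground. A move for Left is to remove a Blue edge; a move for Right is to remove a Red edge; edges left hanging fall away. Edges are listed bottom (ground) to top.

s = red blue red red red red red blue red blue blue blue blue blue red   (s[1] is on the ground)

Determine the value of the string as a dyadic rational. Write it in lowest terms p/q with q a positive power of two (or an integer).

-16003/16384

1 of 15 · r · max L −∞ · min R 0 gives -1
2 of 15 · rb · max L -1 · min R 0 gives -1/2
3 of 15 · rbr · max L -1 · min R -1/2 gives -3/4
4 of 15 · rbrr · max L -1 · min R -3/4 gives -7/8
5 of 15 · rbrrr · max L -1 · min R -7/8 gives -15/16
6 of 15 · rbrrrr · max L -1 · min R -15/16 gives -31/32
7 of 15 · rbrrrrr · max L -1 · min R -31/32 gives -63/64
8 of 15 · rbrrrrrb · max L -63/64 · min R -31/32 gives -125/128
9 of 15 · rbrrrrrbr · max L -63/64 · min R -125/128 gives -251/256
10 of 15 · rbrrrrrbrb · max L -251/256 · min R -125/128 gives -501/512
11 of 15 · rbrrrrrbrbb · max L -501/512 · min R -125/128 gives -1001/1024
12 of 15 · rbrrrrrbrbbb · max L -1001/1024 · min R -125/128 gives -2001/2048
13 of 15 · rbrrrrrbrbbbb · max L -2001/2048 · min R -125/128 gives -4001/4096
14 of 15 · rbrrrrrbrbbbbb · max L -4001/4096 · min R -125/128 gives -8001/8192
15 of 15 · rbrrrrrbrbbbbbr · max L -4001/4096 · min R -8001/8192 gives -16003/16384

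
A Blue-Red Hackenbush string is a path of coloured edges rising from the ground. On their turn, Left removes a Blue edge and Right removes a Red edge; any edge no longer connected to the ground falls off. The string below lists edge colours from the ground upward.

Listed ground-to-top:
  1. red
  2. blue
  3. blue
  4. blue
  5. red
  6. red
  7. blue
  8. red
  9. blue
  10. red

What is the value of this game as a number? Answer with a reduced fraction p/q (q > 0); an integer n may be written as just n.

-107/512

edge 1 of 10 (red): { (no moves) | 0 } => -1
edge 2 of 10 (blue): { -1 | 0 } => -1/2
edge 3 of 10 (blue): { -1 -1/2 | 0 } => -1/4
edge 4 of 10 (blue): { -1 -1/2 -1/4 | 0 } => -1/8
edge 5 of 10 (red): { -1 -1/2 -1/4 | -1/8 0 } => -3/16
edge 6 of 10 (red): { -1 -1/2 -1/4 | -3/16 -1/8 0 } => -7/32
edge 7 of 10 (blue): { -1 -1/2 -1/4 -7/32 | -3/16 -1/8 0 } => -13/64
edge 8 of 10 (red): { -1 -1/2 -1/4 -7/32 | -13/64 -3/16 -1/8 0 } => -27/128
edge 9 of 10 (blue): { -1 -1/2 -1/4 -7/32 -27/128 | -13/64 -3/16 -1/8 0 } => -53/256
edge 10 of 10 (red): { -1 -1/2 -1/4 -7/32 -27/128 | -53/256 -13/64 -3/16 -1/8 0 } => -107/512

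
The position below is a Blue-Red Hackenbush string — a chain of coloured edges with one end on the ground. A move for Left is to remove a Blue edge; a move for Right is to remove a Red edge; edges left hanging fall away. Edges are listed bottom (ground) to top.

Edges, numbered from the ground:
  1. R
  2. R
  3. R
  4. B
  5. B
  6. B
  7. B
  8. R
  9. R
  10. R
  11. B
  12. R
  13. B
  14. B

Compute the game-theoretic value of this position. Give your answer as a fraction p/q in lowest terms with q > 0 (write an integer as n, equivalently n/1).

-4329/2048

Build g(s[:k]) for k = 1..14, string s = R R R B B B B R R R B R B B.
1 of 14 · R · max L −∞ · min R 0 ⇒ -1
2 of 14 · RR · max L −∞ · min R -1 ⇒ -2
3 of 14 · RRR · max L −∞ · min R -2 ⇒ -3
4 of 14 · RRRB · max L -3 · min R -2 ⇒ -5/2
5 of 14 · RRRBB · max L -5/2 · min R -2 ⇒ -9/4
6 of 14 · RRRBBB · max L -9/4 · min R -2 ⇒ -17/8
7 of 14 · RRRBBBB · max L -17/8 · min R -2 ⇒ -33/16
8 of 14 · RRRBBBBR · max L -17/8 · min R -33/16 ⇒ -67/32
9 of 14 · RRRBBBBRR · max L -17/8 · min R -67/32 ⇒ -135/64
10 of 14 · RRRBBBBRRR · max L -17/8 · min R -135/64 ⇒ -271/128
11 of 14 · RRRBBBBRRRB · max L -271/128 · min R -135/64 ⇒ -541/256
12 of 14 · RRRBBBBRRRBR · max L -271/128 · min R -541/256 ⇒ -1083/512
13 of 14 · RRRBBBBRRRBRB · max L -1083/512 · min R -541/256 ⇒ -2165/1024
14 of 14 · RRRBBBBRRRBRBB · max L -2165/1024 · min R -541/256 ⇒ -4329/2048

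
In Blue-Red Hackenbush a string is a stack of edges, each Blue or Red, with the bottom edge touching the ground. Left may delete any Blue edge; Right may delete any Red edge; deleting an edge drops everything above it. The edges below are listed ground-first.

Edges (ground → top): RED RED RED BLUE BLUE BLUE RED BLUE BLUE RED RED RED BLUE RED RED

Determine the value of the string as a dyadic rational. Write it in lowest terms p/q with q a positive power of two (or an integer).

step 1: add RED to get R; options L={ ∅ } R={ 0 } → -1
step 2: add RED to get RR; options L={ ∅ } R={ -1,0 } → -2
step 3: add RED to get RRR; options L={ ∅ } R={ -2,-1,0 } → -3
step 4: add BLUE to get RRRB; options L={ -3 } R={ -2,-1,0 } → -5/2
step 5: add BLUE to get RRRBB; options L={ -3,-5/2 } R={ -2,-1,0 } → -9/4
step 6: add BLUE to get RRRBBB; options L={ -3,-5/2,-9/4 } R={ -2,-1,0 } → -17/8
step 7: add RED to get RRRBBBR; options L={ -3,-5/2,-9/4 } R={ -17/8,-2,-1,0 } → -35/16
step 8: add BLUE to get RRRBBBRB; options L={ -3,-5/2,-9/4,-35/16 } R={ -17/8,-2,-1,0 } → -69/32
step 9: add BLUE to get RRRBBBRBB; options L={ -3,-5/2,-9/4,-35/16,-69/32 } R={ -17/8,-2,-1,0 } → -137/64
step 10: add RED to get RRRBBBRBBR; options L={ -3,-5/2,-9/4,-35/16,-69/32 } R={ -137/64,-17/8,-2,-1,0 } → -275/128
step 11: add RED to get RRRBBBRBBRR; options L={ -3,-5/2,-9/4,-35/16,-69/32 } R={ -275/128,-137/64,-17/8,-2,-1,0 } → -551/256
step 12: add RED to get RRRBBBRBBRRR; options L={ -3,-5/2,-9/4,-35/16,-69/32 } R={ -551/256,-275/128,-137/64,-17/8,-2,-1,0 } → -1103/512
step 13: add BLUE to get RRRBBBRBBRRRB; options L={ -3,-5/2,-9/4,-35/16,-69/32,-1103/512 } R={ -551/256,-275/128,-137/64,-17/8,-2,-1,0 } → -2205/1024
step 14: add RED to get RRRBBBRBBRRRBR; options L={ -3,-5/2,-9/4,-35/16,-69/32,-1103/512 } R={ -2205/1024,-551/256,-275/128,-137/64,-17/8,-2,-1,0 } → -4411/2048
step 15: add RED to get RRRBBBRBBRRRBRR; options L={ -3,-5/2,-9/4,-35/16,-69/32,-1103/512 } R={ -4411/2048,-2205/1024,-551/256,-275/128,-137/64,-17/8,-2,-1,0 } → -8823/4096

-8823/4096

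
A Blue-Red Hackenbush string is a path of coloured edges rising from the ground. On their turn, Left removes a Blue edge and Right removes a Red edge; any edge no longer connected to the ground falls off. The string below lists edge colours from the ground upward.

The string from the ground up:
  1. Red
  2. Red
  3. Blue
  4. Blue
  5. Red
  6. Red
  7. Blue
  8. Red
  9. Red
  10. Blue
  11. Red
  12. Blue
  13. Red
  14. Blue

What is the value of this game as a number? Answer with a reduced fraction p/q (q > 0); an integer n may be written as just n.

-5845/4096

R: Left { none }, Right { 0 } -> simplest -1
RR: Left { none }, Right { -1, 0 } -> simplest -2
RRB: Left { -2 }, Right { -1, 0 } -> simplest -3/2
RRBB: Left { -2, -3/2 }, Right { -1, 0 } -> simplest -5/4
RRBBR: Left { -2, -3/2 }, Right { -5/4, -1, 0 } -> simplest -11/8
RRBBRR: Left { -2, -3/2 }, Right { -11/8, -5/4, -1, 0 } -> simplest -23/16
RRBBRRB: Left { -2, -3/2, -23/16 }, Right { -11/8, -5/4, -1, 0 } -> simplest -45/32
RRBBRRBR: Left { -2, -3/2, -23/16 }, Right { -45/32, -11/8, -5/4, -1, 0 } -> simplest -91/64
RRBBRRBRR: Left { -2, -3/2, -23/16 }, Right { -91/64, -45/32, -11/8, -5/4, -1, 0 } -> simplest -183/128
RRBBRRBRRB: Left { -2, -3/2, -23/16, -183/128 }, Right { -91/64, -45/32, -11/8, -5/4, -1, 0 } -> simplest -365/256
RRBBRRBRRBR: Left { -2, -3/2, -23/16, -183/128 }, Right { -365/256, -91/64, -45/32, -11/8, -5/4, -1, 0 } -> simplest -731/512
RRBBRRBRRBRB: Left { -2, -3/2, -23/16, -183/128, -731/512 }, Right { -365/256, -91/64, -45/32, -11/8, -5/4, -1, 0 } -> simplest -1461/1024
RRBBRRBRRBRBR: Left { -2, -3/2, -23/16, -183/128, -731/512 }, Right { -1461/1024, -365/256, -91/64, -45/32, -11/8, -5/4, -1, 0 } -> simplest -2923/2048
RRBBRRBRRBRBRB: Left { -2, -3/2, -23/16, -183/128, -731/512, -2923/2048 }, Right { -1461/1024, -365/256, -91/64, -45/32, -11/8, -5/4, -1, 0 } -> simplest -5845/4096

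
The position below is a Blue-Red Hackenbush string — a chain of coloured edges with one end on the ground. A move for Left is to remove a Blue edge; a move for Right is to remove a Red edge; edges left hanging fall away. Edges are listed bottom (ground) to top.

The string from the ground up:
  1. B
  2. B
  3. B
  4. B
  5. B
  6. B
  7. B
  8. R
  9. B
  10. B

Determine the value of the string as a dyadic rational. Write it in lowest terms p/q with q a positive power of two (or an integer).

step 1: add B to get B; options L={ 0 } R={ — } → 1
step 2: add B to get BB; options L={ 0 1 } R={ — } → 2
step 3: add B to get BBB; options L={ 0 1 2 } R={ — } → 3
step 4: add B to get BBBB; options L={ 0 1 2 3 } R={ — } → 4
step 5: add B to get BBBBB; options L={ 0 1 2 3 4 } R={ — } → 5
step 6: add B to get BBBBBB; options L={ 0 1 2 3 4 5 } R={ — } → 6
step 7: add B to get BBBBBBB; options L={ 0 1 2 3 4 5 6 } R={ — } → 7
step 8: add R to get BBBBBBBR; options L={ 0 1 2 3 4 5 6 } R={ 7 } → 13/2
step 9: add B to get BBBBBBBRB; options L={ 0 1 2 3 4 5 6 13/2 } R={ 7 } → 27/4
step 10: add B to get BBBBBBBRBB; options L={ 0 1 2 3 4 5 6 13/2 27/4 } R={ 7 } → 55/8

55/8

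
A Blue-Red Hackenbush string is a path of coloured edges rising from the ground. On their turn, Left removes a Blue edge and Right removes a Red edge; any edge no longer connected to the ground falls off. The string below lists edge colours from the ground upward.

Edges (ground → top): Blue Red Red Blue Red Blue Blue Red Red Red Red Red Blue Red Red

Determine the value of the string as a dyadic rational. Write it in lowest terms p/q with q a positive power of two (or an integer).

5641/16384

val_1 [B]  L=[0]  R=[(no moves)]  — 1
val_2 [BR]  L=[0]  R=[1]  — 1/2
val_3 [BRR]  L=[0]  R=[1/2 1]  — 1/4
val_4 [BRRB]  L=[0 1/4]  R=[1/2 1]  — 3/8
val_5 [BRRBR]  L=[0 1/4]  R=[3/8 1/2 1]  — 5/16
val_6 [BRRBRB]  L=[0 1/4 5/16]  R=[3/8 1/2 1]  — 11/32
val_7 [BRRBRBB]  L=[0 1/4 5/16 11/32]  R=[3/8 1/2 1]  — 23/64
val_8 [BRRBRBBR]  L=[0 1/4 5/16 11/32]  R=[23/64 3/8 1/2 1]  — 45/128
val_9 [BRRBRBBRR]  L=[0 1/4 5/16 11/32]  R=[45/128 23/64 3/8 1/2 1]  — 89/256
val_10 [BRRBRBBRRR]  L=[0 1/4 5/16 11/32]  R=[89/256 45/128 23/64 3/8 1/2 1]  — 177/512
val_11 [BRRBRBBRRRR]  L=[0 1/4 5/16 11/32]  R=[177/512 89/256 45/128 23/64 3/8 1/2 1]  — 353/1024
val_12 [BRRBRBBRRRRR]  L=[0 1/4 5/16 11/32]  R=[353/1024 177/512 89/256 45/128 23/64 3/8 1/2 1]  — 705/2048
val_13 [BRRBRBBRRRRRB]  L=[0 1/4 5/16 11/32 705/2048]  R=[353/1024 177/512 89/256 45/128 23/64 3/8 1/2 1]  — 1411/4096
val_14 [BRRBRBBRRRRRBR]  L=[0 1/4 5/16 11/32 705/2048]  R=[1411/4096 353/1024 177/512 89/256 45/128 23/64 3/8 1/2 1]  — 2821/8192
val_15 [BRRBRBBRRRRRBRR]  L=[0 1/4 5/16 11/32 705/2048]  R=[2821/8192 1411/4096 353/1024 177/512 89/256 45/128 23/64 3/8 1/2 1]  — 5641/16384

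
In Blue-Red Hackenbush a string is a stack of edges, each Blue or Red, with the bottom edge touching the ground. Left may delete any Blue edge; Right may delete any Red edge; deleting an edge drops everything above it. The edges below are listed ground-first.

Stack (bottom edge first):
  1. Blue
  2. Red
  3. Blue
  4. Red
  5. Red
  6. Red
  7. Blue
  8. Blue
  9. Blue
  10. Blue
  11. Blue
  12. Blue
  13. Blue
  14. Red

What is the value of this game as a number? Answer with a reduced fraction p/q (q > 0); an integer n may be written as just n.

4605/8192

edge 1 of 14 (Blue): { 0 | none } => 1
edge 2 of 14 (Red): { 0 | 1 } => 1/2
edge 3 of 14 (Blue): { 0,1/2 | 1 } => 3/4
edge 4 of 14 (Red): { 0,1/2 | 3/4,1 } => 5/8
edge 5 of 14 (Red): { 0,1/2 | 5/8,3/4,1 } => 9/16
edge 6 of 14 (Red): { 0,1/2 | 9/16,5/8,3/4,1 } => 17/32
edge 7 of 14 (Blue): { 0,1/2,17/32 | 9/16,5/8,3/4,1 } => 35/64
edge 8 of 14 (Blue): { 0,1/2,17/32,35/64 | 9/16,5/8,3/4,1 } => 71/128
edge 9 of 14 (Blue): { 0,1/2,17/32,35/64,71/128 | 9/16,5/8,3/4,1 } => 143/256
edge 10 of 14 (Blue): { 0,1/2,17/32,35/64,71/128,143/256 | 9/16,5/8,3/4,1 } => 287/512
edge 11 of 14 (Blue): { 0,1/2,17/32,35/64,71/128,143/256,287/512 | 9/16,5/8,3/4,1 } => 575/1024
edge 12 of 14 (Blue): { 0,1/2,17/32,35/64,71/128,143/256,287/512,575/1024 | 9/16,5/8,3/4,1 } => 1151/2048
edge 13 of 14 (Blue): { 0,1/2,17/32,35/64,71/128,143/256,287/512,575/1024,1151/2048 | 9/16,5/8,3/4,1 } => 2303/4096
edge 14 of 14 (Red): { 0,1/2,17/32,35/64,71/128,143/256,287/512,575/1024,1151/2048 | 2303/4096,9/16,5/8,3/4,1 } => 4605/8192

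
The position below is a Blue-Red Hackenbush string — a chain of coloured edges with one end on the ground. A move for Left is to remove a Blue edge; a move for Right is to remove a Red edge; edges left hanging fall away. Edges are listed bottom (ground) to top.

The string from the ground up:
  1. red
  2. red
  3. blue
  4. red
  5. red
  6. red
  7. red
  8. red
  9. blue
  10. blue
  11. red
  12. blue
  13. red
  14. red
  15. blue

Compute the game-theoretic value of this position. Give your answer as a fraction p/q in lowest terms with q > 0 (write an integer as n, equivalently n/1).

-16173/8192

val_1 [r]  L=[·]  R=[0]  ⇒ -1
val_2 [rr]  L=[·]  R=[-1, 0]  ⇒ -2
val_3 [rrb]  L=[-2]  R=[-1, 0]  ⇒ -3/2
val_4 [rrbr]  L=[-2]  R=[-3/2, -1, 0]  ⇒ -7/4
val_5 [rrbrr]  L=[-2]  R=[-7/4, -3/2, -1, 0]  ⇒ -15/8
val_6 [rrbrrr]  L=[-2]  R=[-15/8, -7/4, -3/2, -1, 0]  ⇒ -31/16
val_7 [rrbrrrr]  L=[-2]  R=[-31/16, -15/8, -7/4, -3/2, -1, 0]  ⇒ -63/32
val_8 [rrbrrrrr]  L=[-2]  R=[-63/32, -31/16, -15/8, -7/4, -3/2, -1, 0]  ⇒ -127/64
val_9 [rrbrrrrrb]  L=[-2, -127/64]  R=[-63/32, -31/16, -15/8, -7/4, -3/2, -1, 0]  ⇒ -253/128
val_10 [rrbrrrrrbb]  L=[-2, -127/64, -253/128]  R=[-63/32, -31/16, -15/8, -7/4, -3/2, -1, 0]  ⇒ -505/256
val_11 [rrbrrrrrbbr]  L=[-2, -127/64, -253/128]  R=[-505/256, -63/32, -31/16, -15/8, -7/4, -3/2, -1, 0]  ⇒ -1011/512
val_12 [rrbrrrrrbbrb]  L=[-2, -127/64, -253/128, -1011/512]  R=[-505/256, -63/32, -31/16, -15/8, -7/4, -3/2, -1, 0]  ⇒ -2021/1024
val_13 [rrbrrrrrbbrbr]  L=[-2, -127/64, -253/128, -1011/512]  R=[-2021/1024, -505/256, -63/32, -31/16, -15/8, -7/4, -3/2, -1, 0]  ⇒ -4043/2048
val_14 [rrbrrrrrbbrbrr]  L=[-2, -127/64, -253/128, -1011/512]  R=[-4043/2048, -2021/1024, -505/256, -63/32, -31/16, -15/8, -7/4, -3/2, -1, 0]  ⇒ -8087/4096
val_15 [rrbrrrrrbbrbrrb]  L=[-2, -127/64, -253/128, -1011/512, -8087/4096]  R=[-4043/2048, -2021/1024, -505/256, -63/32, -31/16, -15/8, -7/4, -3/2, -1, 0]  ⇒ -16173/8192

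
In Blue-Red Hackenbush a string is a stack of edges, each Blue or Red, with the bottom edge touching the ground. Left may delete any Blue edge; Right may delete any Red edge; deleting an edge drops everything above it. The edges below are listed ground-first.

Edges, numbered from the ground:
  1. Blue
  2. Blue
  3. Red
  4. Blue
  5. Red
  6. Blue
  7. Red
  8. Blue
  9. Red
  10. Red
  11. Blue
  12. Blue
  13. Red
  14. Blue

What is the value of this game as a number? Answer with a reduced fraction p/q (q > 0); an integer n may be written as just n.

edge 1 of 14 (Blue): { 0 | ∅ } — 1
edge 2 of 14 (Blue): { 0,1 | ∅ } — 2
edge 3 of 14 (Red): { 0,1 | 2 } — 3/2
edge 4 of 14 (Blue): { 0,1,3/2 | 2 } — 7/4
edge 5 of 14 (Red): { 0,1,3/2 | 7/4,2 } — 13/8
edge 6 of 14 (Blue): { 0,1,3/2,13/8 | 7/4,2 } — 27/16
edge 7 of 14 (Red): { 0,1,3/2,13/8 | 27/16,7/4,2 } — 53/32
edge 8 of 14 (Blue): { 0,1,3/2,13/8,53/32 | 27/16,7/4,2 } — 107/64
edge 9 of 14 (Red): { 0,1,3/2,13/8,53/32 | 107/64,27/16,7/4,2 } — 213/128
edge 10 of 14 (Red): { 0,1,3/2,13/8,53/32 | 213/128,107/64,27/16,7/4,2 } — 425/256
edge 11 of 14 (Blue): { 0,1,3/2,13/8,53/32,425/256 | 213/128,107/64,27/16,7/4,2 } — 851/512
edge 12 of 14 (Blue): { 0,1,3/2,13/8,53/32,425/256,851/512 | 213/128,107/64,27/16,7/4,2 } — 1703/1024
edge 13 of 14 (Red): { 0,1,3/2,13/8,53/32,425/256,851/512 | 1703/1024,213/128,107/64,27/16,7/4,2 } — 3405/2048
edge 14 of 14 (Blue): { 0,1,3/2,13/8,53/32,425/256,851/512,3405/2048 | 1703/1024,213/128,107/64,27/16,7/4,2 } — 6811/4096

6811/4096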